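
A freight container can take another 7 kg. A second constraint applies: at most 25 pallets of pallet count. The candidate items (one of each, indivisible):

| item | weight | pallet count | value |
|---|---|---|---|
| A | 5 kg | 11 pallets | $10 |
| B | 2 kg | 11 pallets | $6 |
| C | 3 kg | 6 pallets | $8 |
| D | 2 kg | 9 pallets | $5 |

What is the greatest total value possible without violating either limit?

$16

Feasible sets respecting both limits:
- A+B: weight 7, pallet count 22, value 16
- A+D: weight 7, pallet count 20, value 15
- B+C: weight 5, pallet count 17, value 14
- C+D: weight 5, pallet count 15, value 13
Best: $16.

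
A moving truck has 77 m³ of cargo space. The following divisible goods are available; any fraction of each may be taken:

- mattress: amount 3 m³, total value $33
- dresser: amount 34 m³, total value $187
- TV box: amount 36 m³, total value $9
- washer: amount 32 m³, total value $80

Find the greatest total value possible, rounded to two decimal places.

Take in order of value per unit:
- mattress (33/3 per unit): all 3 → value 33, running total 33.00
- dresser (187/34 per unit): all 34 → value 187, running total 220.00
- washer (80/32 per unit): all 32 → value 80, running total 300.00
- TV box (9/36 per unit): 8 of 36 → value 8×9/36 = 2.0000, running total 302.00
Total 302.00.

302.00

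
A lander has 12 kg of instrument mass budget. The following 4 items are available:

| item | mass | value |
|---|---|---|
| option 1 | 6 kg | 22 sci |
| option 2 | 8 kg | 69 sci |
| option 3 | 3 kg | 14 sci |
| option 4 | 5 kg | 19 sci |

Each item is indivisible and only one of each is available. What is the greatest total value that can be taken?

Check high-value combinations within 12 kg:
- option 2+option 3: mass 8+3=11, value 69+14=83
- option 2: mass 8, value 69
- option 1+option 4: mass 6+5=11, value 22+19=41
- option 1+option 3: mass 6+3=9, value 22+14=36
- option 3+option 4: mass 3+5=8, value 14+19=33
Best: 83 sci.

83 sci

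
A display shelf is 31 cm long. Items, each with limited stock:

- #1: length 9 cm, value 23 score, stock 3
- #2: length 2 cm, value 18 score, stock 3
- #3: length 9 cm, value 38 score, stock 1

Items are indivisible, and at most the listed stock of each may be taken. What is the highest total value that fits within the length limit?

120 score

Best selections within length 31 and stock limits:
- 2×#1 + 2×#2 + 1×#3: length 31, value 120
- 1×#1 + 3×#2 + 1×#3: length 24, value 115
- 3×#1 + 2×#2: length 31, value 105
Best: 120 score.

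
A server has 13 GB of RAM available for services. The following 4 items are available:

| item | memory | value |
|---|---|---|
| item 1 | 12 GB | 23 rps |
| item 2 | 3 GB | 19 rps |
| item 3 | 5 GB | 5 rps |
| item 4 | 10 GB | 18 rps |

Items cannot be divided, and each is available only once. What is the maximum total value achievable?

This is a 0/1 knapsack; check combinations near the capacity.
- item 2+item 4: memory 3+10=13, value 19+18=37
- item 2+item 3: memory 3+5=8, value 19+5=24
- item 1: memory 12, value 23
Best: 37 rps.

37 rps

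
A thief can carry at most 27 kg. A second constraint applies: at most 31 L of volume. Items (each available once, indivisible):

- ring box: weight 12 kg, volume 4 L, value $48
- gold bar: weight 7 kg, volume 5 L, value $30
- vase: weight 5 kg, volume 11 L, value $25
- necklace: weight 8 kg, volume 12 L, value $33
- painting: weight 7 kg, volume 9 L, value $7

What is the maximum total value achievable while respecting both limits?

$111

Feasible sets respecting both limits:
- ring box+gold bar+necklace: weight 27, volume 21, value 111
- ring box+vase+necklace: weight 25, volume 27, value 106
- ring box+gold bar+vase: weight 24, volume 20, value 103
Best: $111.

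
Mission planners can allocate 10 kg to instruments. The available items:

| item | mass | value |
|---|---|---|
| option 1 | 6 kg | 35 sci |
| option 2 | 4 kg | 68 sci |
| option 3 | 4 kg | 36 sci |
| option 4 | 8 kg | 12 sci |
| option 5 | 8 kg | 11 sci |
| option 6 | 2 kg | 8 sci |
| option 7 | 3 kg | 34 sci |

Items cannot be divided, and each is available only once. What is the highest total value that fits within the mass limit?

Check high-value combinations within 10 kg:
- option 2+option 3+option 6: mass 4+4+2=10, value 68+36+8=112
- option 2+option 6+option 7: mass 4+2+3=9, value 68+8+34=110
- option 2+option 3: mass 4+4=8, value 68+36=104
- option 1+option 2: mass 6+4=10, value 35+68=103
- option 2+option 7: mass 4+3=7, value 68+34=102
Best: 112 sci.

112 sci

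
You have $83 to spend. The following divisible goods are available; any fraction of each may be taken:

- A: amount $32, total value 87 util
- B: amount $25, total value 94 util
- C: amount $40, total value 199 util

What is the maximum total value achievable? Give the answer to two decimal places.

341.94

Take in order of value per unit:
- C (199/40 per unit): all 40 → value 199, running total 199.00
- B (94/25 per unit): all 25 → value 94, running total 293.00
- A (87/32 per unit): 18 of 32 → value 18×87/32 = 48.9375, running total 341.94
Total 341.94.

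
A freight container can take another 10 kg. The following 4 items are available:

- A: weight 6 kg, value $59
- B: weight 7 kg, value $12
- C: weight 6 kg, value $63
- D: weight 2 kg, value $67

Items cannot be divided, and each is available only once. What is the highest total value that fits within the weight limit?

$130

This is a 0/1 knapsack; check combinations near the capacity.
- C+D: weight 6+2=8, value 63+67=130
- A+D: weight 6+2=8, value 59+67=126
- B+D: weight 7+2=9, value 12+67=79
- D: weight 2, value 67
- C: weight 6, value 63
Best: $130.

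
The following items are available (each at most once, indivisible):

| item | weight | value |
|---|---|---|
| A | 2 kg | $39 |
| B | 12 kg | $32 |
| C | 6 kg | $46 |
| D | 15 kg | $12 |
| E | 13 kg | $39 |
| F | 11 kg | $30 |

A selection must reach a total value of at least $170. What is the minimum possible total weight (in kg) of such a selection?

Subsets with value ≥ 170, sorted by total weight:
- A+B+C+E+F: weight 44, value 186
- A+B+C+D+E+F: weight 59, value 198
Minimum weight: 44 kg.

44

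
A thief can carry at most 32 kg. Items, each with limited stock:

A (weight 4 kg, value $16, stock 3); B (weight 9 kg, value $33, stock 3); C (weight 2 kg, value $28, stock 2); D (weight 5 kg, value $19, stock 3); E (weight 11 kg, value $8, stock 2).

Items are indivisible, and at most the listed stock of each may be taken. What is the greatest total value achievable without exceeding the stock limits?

Top feasible selections:
- 1×A + 1×B + 2×C + 3×D: weight 32, value 162
- 3×A + 2×C + 3×D: weight 31, value 161
Best: $162.

$162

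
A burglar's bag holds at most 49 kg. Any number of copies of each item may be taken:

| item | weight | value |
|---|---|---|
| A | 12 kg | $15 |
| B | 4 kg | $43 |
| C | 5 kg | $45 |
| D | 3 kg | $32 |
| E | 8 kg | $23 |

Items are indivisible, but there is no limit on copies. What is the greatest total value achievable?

$526

Best value-per-unit is B at 43/4; filling with it alone gives 12×43 = 516.
Optimal mix: 10×B + 3×D → weight 49, value 526.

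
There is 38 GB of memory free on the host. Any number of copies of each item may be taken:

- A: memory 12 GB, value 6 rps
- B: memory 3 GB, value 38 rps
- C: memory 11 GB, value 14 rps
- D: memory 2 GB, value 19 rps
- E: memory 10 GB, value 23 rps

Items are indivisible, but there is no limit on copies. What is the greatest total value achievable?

Best value-per-unit is B at 38/3; filling with it alone gives 12×38 = 456.
Optimal mix: 12×B + 1×D → memory 38, value 475.

475 rps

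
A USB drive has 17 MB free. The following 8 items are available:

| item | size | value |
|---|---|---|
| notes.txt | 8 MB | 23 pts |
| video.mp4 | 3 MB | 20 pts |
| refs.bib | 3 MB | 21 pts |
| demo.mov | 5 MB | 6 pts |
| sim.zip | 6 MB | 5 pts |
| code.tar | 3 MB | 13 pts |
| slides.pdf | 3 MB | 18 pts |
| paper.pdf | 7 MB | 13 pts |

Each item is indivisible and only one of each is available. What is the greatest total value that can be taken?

82 pts

This is a 0/1 knapsack; check combinations near the capacity.
- notes.txt+video.mp4+refs.bib+slides.pdf: size 8+3+3+3=17, value 23+20+21+18=82
- video.mp4+refs.bib+demo.mov+code.tar+slides.pdf: size 3+3+5+3+3=17, value 20+21+6+13+18=78
- notes.txt+video.mp4+refs.bib+code.tar: size 8+3+3+3=17, value 23+20+21+13=77
- notes.txt+refs.bib+code.tar+slides.pdf: size 8+3+3+3=17, value 23+21+13+18=75
- notes.txt+video.mp4+code.tar+slides.pdf: size 8+3+3+3=17, value 23+20+13+18=74
Best: 82 pts.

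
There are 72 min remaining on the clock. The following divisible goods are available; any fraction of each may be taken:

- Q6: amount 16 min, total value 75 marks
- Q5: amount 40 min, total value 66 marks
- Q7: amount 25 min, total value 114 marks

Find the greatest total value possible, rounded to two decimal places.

Take in order of value per unit:
- Q6 (75/16 per unit): all 16 → value 75, running total 75.00
- Q7 (114/25 per unit): all 25 → value 114, running total 189.00
- Q5 (66/40 per unit): 31 of 40 → value 31×66/40 = 51.1500, running total 240.15
Total 240.15.

240.15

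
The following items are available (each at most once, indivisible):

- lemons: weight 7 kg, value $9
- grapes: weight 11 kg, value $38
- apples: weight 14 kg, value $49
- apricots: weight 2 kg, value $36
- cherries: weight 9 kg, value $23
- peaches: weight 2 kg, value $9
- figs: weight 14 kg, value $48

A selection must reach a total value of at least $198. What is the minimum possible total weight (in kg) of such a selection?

Subsets with value ≥ 198, sorted by total weight:
- grapes+apples+apricots+cherries+peaches+figs: weight 52, value 203
- lemons+grapes+apples+apricots+cherries+figs: weight 57, value 203
Minimum weight: 52 kg.

52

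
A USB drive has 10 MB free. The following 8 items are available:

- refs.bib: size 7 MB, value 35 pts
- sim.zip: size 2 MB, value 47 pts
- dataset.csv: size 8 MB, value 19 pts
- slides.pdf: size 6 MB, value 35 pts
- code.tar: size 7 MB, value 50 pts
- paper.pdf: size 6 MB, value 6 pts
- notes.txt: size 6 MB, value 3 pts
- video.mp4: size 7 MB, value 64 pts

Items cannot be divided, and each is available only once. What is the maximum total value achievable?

111 pts

Check high-value combinations within 10 MB:
- sim.zip+video.mp4: size 2+7=9, value 47+64=111
- sim.zip+code.tar: size 2+7=9, value 47+50=97
- sim.zip+slides.pdf: size 2+6=8, value 47+35=82
- refs.bib+sim.zip: size 7+2=9, value 35+47=82
- sim.zip+dataset.csv: size 2+8=10, value 47+19=66
Best: 111 pts.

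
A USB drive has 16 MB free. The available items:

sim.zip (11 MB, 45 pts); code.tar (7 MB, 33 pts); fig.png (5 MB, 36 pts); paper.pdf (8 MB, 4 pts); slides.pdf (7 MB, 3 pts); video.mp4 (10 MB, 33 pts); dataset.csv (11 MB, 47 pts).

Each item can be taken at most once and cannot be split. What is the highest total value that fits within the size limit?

Check high-value combinations within 16 MB:
- fig.png+dataset.csv: size 5+11=16, value 36+47=83
- sim.zip+fig.png: size 11+5=16, value 45+36=81
- code.tar+fig.png: size 7+5=12, value 33+36=69
- fig.png+video.mp4: size 5+10=15, value 36+33=69
- dataset.csv: size 11, value 47
Best: 83 pts.

83 pts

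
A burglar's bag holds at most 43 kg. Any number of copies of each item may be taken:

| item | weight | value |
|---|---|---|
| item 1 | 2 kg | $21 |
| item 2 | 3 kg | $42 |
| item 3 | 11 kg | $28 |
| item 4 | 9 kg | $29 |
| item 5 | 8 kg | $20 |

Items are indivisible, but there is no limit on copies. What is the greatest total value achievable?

$588

Best value-per-unit is item 2 at 42/3; filling with it alone gives 14×42 = 588.
Optimal mix: 2×item 1 + 13×item 2 → weight 43, value 588.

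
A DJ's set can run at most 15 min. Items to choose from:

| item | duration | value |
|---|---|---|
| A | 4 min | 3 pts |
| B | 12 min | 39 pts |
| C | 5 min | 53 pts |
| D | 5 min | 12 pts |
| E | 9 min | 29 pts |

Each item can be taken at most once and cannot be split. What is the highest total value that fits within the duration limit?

Check high-value combinations within 15 min:
- C+E: duration 5+9=14, value 53+29=82
- A+C+D: duration 4+5+5=14, value 3+53+12=68
- C+D: duration 5+5=10, value 53+12=65
- A+C: duration 4+5=9, value 3+53=56
Best: 82 pts.

82 pts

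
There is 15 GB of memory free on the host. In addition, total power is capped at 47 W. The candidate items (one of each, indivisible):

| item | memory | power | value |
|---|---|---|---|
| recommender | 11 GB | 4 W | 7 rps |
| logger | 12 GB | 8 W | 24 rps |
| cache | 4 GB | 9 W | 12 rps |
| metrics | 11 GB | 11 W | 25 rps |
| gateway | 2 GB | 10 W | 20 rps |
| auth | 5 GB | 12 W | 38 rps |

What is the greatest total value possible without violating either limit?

Feasible sets respecting both limits:
- cache+gateway+auth: memory 11, power 31, value 70
- gateway+auth: memory 7, power 22, value 58
- cache+auth: memory 9, power 21, value 50
Best: 70 rps.

70 rps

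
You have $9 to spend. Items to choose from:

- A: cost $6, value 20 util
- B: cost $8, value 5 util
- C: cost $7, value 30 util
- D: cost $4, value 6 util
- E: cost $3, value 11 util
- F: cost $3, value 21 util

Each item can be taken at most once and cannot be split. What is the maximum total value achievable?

41 util

Check high-value combinations within $9:
- A+F: cost 6+3=9, value 20+21=41
- E+F: cost 3+3=6, value 11+21=32
- A+E: cost 6+3=9, value 20+11=31
- C: cost 7, value 30
Best: 41 util.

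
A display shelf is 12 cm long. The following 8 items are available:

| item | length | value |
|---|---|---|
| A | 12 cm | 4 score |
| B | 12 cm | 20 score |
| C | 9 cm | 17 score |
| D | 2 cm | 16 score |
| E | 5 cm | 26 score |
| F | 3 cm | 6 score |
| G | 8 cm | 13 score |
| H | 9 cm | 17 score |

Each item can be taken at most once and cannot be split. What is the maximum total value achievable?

This is a 0/1 knapsack; check combinations near the capacity.
- D+E+F: length 2+5+3=10, value 16+26+6=48
- D+E: length 2+5=7, value 16+26=42
- C+D: length 9+2=11, value 17+16=33
- D+H: length 2+9=11, value 16+17=33
- E+F: length 5+3=8, value 26+6=32
Best: 48 score.

48 score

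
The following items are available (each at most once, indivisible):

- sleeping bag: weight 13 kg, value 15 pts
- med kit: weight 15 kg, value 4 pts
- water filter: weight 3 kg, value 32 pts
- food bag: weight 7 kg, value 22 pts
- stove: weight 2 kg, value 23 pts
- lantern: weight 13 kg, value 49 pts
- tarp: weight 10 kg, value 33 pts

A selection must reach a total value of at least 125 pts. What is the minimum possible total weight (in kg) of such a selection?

Subsets with value ≥ 125, sorted by total weight:
- water filter+food bag+stove+lantern: weight 25, value 126
- water filter+stove+lantern+tarp: weight 28, value 137
Minimum weight: 25 kg.

25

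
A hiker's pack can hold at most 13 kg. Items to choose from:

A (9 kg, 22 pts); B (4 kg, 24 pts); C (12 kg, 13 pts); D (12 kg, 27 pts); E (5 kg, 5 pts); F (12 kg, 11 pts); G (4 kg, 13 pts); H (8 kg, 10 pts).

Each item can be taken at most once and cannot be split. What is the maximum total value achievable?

Check high-value combinations within 13 kg:
- A+B: weight 9+4=13, value 22+24=46
- B+E+G: weight 4+5+4=13, value 24+5+13=42
- B+G: weight 4+4=8, value 24+13=37
- A+G: weight 9+4=13, value 22+13=35
- B+H: weight 4+8=12, value 24+10=34
Best: 46 pts.

46 pts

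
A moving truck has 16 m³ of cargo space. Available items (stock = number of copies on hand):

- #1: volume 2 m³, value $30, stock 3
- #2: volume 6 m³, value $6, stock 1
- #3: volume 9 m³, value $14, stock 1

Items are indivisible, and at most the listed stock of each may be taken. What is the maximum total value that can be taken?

Best selections within volume 16 and stock limits:
- 3×#1 + 1×#3: volume 15, value 104
- 3×#1 + 1×#2: volume 12, value 96
- 3×#1: volume 6, value 90
- 2×#1 + 1×#3: volume 13, value 74
Best: $104.

$104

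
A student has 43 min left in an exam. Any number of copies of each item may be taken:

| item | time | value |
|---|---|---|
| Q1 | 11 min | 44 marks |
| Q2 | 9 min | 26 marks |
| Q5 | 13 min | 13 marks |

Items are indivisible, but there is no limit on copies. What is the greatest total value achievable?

Best value-per-unit is Q1 at 44/11; filling with it alone gives 3×44 = 132.
Optimal mix: 3×Q1 + 1×Q2 → time 42, value 158.

158 marks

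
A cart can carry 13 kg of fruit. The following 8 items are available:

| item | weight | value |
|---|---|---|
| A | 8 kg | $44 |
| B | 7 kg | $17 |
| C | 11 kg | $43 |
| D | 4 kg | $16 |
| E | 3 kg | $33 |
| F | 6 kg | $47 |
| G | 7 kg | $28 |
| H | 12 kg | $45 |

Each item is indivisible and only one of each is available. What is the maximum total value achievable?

$96

Check high-value combinations within 13 kg:
- D+E+F: weight 4+3+6=13, value 16+33+47=96
- E+F: weight 3+6=9, value 33+47=80
- A+E: weight 8+3=11, value 44+33=77
- F+G: weight 6+7=13, value 47+28=75
Best: $96.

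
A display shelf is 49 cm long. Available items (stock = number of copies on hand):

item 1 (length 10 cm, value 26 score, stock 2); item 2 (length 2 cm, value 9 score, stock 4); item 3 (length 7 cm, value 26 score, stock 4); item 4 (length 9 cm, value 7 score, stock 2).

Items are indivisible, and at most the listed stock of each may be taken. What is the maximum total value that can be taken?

Top feasible selections:
- 1×item 1 + 4×item 2 + 4×item 3: length 46, value 166
- 2×item 1 + 4×item 2 + 3×item 3: length 49, value 166
- 1×item 1 + 3×item 2 + 4×item 3: length 44, value 157
- 2×item 1 + 3×item 2 + 3×item 3: length 47, value 157
Best: 166 score.

166 score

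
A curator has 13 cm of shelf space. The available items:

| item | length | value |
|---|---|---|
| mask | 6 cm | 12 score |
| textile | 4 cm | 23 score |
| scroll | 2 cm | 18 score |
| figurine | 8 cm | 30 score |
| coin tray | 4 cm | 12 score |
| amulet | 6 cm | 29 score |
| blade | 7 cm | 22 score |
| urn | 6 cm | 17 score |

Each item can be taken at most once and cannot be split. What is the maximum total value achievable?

70 score

Check high-value combinations within 13 cm:
- textile+scroll+amulet: length 4+2+6=12, value 23+18+29=70
- textile+scroll+blade: length 4+2+7=13, value 23+18+22=63
- scroll+coin tray+amulet: length 2+4+6=12, value 18+12+29=59
- textile+scroll+urn: length 4+2+6=12, value 23+18+17=58
- textile+scroll+coin tray: length 4+2+4=10, value 23+18+12=53
Best: 70 score.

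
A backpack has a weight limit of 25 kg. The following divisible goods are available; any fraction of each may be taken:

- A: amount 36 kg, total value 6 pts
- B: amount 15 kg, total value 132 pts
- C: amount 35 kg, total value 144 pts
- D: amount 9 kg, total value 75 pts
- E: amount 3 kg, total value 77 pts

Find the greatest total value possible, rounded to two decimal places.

Take in order of value per unit:
- E (77/3 per unit): all 3 → value 77, running total 77.00
- B (132/15 per unit): all 15 → value 132, running total 209.00
- D (75/9 per unit): 7 of 9 → value 7×75/9 = 58.3333, running total 267.33
Total 267.33.

267.33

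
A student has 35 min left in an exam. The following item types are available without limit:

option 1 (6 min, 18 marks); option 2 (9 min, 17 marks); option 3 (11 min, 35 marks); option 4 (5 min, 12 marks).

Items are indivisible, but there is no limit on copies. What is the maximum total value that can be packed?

Best value-per-unit is option 3 at 35/11; filling with it alone gives 3×35 = 105.
Optimal mix: 4×option 1 + 1×option 3 → time 35, value 107.

107 marks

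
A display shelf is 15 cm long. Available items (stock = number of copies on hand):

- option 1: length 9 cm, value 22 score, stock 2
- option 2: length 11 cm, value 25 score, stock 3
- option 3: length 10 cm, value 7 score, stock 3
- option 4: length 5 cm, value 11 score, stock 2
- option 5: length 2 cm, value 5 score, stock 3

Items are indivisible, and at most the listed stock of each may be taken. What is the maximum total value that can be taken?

Best selections within length 15 and stock limits:
- 1×option 1 + 3×option 5: length 15, value 37
- 1×option 2 + 2×option 5: length 15, value 35
- 1×option 1 + 1×option 4: length 14, value 33
Best: 37 score.

37 score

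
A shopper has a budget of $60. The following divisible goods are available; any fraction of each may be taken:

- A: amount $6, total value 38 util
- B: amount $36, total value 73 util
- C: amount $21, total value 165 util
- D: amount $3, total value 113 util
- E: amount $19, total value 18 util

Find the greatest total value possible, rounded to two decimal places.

Take in order of value per unit:
- D (113/3 per unit): all 3 → value 113, running total 113.00
- C (165/21 per unit): all 21 → value 165, running total 278.00
- A (38/6 per unit): all 6 → value 38, running total 316.00
- B (73/36 per unit): 30 of 36 → value 30×73/36 = 60.8333, running total 376.83
Total 376.83.

376.83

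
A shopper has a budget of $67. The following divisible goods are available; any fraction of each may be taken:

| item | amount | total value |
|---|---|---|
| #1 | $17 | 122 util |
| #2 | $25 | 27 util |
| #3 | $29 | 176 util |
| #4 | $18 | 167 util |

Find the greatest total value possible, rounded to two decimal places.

Take in order of value per unit:
- #4 (167/18 per unit): all 18 → value 167, running total 167.00
- #1 (122/17 per unit): all 17 → value 122, running total 289.00
- #3 (176/29 per unit): all 29 → value 176, running total 465.00
- #2 (27/25 per unit): 3 of 25 → value 3×27/25 = 3.2400, running total 468.24
Total 468.24.

468.24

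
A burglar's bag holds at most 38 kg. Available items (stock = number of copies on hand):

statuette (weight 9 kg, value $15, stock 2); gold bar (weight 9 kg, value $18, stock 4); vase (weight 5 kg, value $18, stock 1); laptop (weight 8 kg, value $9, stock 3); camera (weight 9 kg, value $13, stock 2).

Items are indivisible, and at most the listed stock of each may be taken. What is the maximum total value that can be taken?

Top feasible selections:
- 3×gold bar + 1×vase: weight 32, value 72
- 4×gold bar: weight 36, value 72
- 1×statuette + 2×gold bar + 1×vase: weight 32, value 69
Best: $72.

$72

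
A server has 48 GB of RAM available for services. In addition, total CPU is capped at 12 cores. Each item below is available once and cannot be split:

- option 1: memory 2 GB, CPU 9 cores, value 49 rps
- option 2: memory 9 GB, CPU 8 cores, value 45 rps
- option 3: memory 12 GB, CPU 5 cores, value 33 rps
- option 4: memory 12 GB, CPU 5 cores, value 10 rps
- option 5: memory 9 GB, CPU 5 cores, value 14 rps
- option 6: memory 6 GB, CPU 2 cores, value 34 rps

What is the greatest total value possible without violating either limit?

83 rps

Feasible sets respecting both limits:
- option 1+option 6: memory 8, CPU 11, value 83
- option 3+option 5+option 6: memory 27, CPU 12, value 81
- option 2+option 6: memory 15, CPU 10, value 79
- option 3+option 4+option 6: memory 30, CPU 12, value 77
Best: 83 rps.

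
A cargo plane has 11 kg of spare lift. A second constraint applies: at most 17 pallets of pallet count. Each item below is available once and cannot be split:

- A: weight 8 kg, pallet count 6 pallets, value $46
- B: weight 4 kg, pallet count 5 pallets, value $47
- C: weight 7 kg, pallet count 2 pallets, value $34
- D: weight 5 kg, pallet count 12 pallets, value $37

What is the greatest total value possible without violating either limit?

Feasible sets respecting both limits:
- B+D: weight 9, pallet count 17, value 84
- B+C: weight 11, pallet count 7, value 81
- B: weight 4, pallet count 5, value 47
Best: $84.

$84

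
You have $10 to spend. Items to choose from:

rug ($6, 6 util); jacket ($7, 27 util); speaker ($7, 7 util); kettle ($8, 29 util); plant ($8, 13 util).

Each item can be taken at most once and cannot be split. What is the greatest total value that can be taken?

Check high-value combinations within $10:
- kettle: cost 8, value 29
- jacket: cost 7, value 27
- plant: cost 8, value 13
Best: 29 util.

29 util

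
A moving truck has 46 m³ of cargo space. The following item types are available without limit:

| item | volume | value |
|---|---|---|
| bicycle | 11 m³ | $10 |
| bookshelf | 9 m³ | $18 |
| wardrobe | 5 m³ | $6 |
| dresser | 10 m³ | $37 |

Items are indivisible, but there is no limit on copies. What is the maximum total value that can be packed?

Best value-per-unit is dresser at 37/10; filling with it alone gives 4×37 = 148.
Optimal mix: 1×wardrobe + 4×dresser → volume 45, value 154.

$154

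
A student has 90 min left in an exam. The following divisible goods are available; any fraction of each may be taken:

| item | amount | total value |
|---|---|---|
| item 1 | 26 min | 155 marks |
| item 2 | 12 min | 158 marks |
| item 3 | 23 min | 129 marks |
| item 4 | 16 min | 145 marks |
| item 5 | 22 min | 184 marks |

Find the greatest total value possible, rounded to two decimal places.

720.52

Take in order of value per unit:
- item 2 (158/12 per unit): all 12 → value 158, running total 158.00
- item 4 (145/16 per unit): all 16 → value 145, running total 303.00
- item 5 (184/22 per unit): all 22 → value 184, running total 487.00
- item 1 (155/26 per unit): all 26 → value 155, running total 642.00
- item 3 (129/23 per unit): 14 of 23 → value 14×129/23 = 78.5217, running total 720.52
Total 720.52.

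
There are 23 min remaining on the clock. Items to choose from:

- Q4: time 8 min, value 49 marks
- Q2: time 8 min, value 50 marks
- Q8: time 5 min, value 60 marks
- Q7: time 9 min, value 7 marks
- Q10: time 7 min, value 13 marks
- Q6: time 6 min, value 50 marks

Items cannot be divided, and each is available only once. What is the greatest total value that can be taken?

Check high-value combinations within 23 min:
- Q2+Q8+Q6: time 8+5+6=19, value 50+60+50=160
- Q4+Q8+Q6: time 8+5+6=19, value 49+60+50=159
- Q4+Q2+Q8: time 8+8+5=21, value 49+50+60=159
- Q4+Q2+Q6: time 8+8+6=22, value 49+50+50=149
- Q8+Q10+Q6: time 5+7+6=18, value 60+13+50=123
Best: 160 marks.

160 marks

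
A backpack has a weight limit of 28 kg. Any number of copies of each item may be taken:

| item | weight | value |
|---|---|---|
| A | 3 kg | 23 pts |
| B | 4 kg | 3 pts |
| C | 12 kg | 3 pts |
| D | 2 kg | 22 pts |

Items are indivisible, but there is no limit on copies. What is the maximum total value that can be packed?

Best value-per-unit is D at 22/2, and filling with it alone uses weight 14×2=28. No mix of the others beats 14×22 = 308.

308 pts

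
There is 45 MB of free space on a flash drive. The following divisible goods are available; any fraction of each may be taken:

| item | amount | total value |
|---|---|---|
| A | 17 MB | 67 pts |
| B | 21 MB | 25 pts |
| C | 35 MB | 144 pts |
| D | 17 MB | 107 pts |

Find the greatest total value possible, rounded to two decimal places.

222.20

Take in order of value per unit:
- D (107/17 per unit): all 17 → value 107, running total 107.00
- C (144/35 per unit): 28 of 35 → value 28×144/35 = 115.2000, running total 222.20
Total 222.20.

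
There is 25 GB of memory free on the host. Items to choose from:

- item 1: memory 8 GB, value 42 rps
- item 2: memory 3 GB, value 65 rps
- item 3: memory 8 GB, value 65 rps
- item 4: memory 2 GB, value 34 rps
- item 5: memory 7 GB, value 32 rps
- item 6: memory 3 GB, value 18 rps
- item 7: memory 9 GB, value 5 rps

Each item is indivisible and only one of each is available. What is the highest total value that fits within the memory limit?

Check high-value combinations within 25 GB:
- item 1+item 2+item 3+item 4+item 6: memory 8+3+8+2+3=24, value 42+65+65+34+18=224
- item 2+item 3+item 4+item 5+item 6: memory 3+8+2+7+3=23, value 65+65+34+32+18=214
- item 1+item 2+item 3+item 4: memory 8+3+8+2=21, value 42+65+65+34=206
Best: 224 rps.

224 rps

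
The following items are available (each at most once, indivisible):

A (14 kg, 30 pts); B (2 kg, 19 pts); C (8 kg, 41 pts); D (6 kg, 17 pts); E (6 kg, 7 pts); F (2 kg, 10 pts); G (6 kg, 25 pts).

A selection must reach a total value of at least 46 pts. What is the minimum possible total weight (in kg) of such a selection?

Subsets with value ≥ 46, sorted by total weight:
- B+C: weight 10, value 60
- B+F+G: weight 10, value 54
Minimum weight: 10 kg.

10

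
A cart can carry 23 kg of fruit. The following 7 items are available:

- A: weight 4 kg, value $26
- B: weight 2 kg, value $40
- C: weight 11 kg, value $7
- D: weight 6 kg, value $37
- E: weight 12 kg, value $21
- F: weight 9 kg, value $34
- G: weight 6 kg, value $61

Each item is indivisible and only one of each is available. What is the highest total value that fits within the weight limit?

$172

Check high-value combinations within 23 kg:
- B+D+F+G: weight 2+6+9+6=23, value 40+37+34+61=172
- A+B+D+G: weight 4+2+6+6=18, value 26+40+37+61=164
- A+B+F+G: weight 4+2+9+6=21, value 26+40+34+61=161
- B+D+G: weight 2+6+6=14, value 40+37+61=138
Best: $172.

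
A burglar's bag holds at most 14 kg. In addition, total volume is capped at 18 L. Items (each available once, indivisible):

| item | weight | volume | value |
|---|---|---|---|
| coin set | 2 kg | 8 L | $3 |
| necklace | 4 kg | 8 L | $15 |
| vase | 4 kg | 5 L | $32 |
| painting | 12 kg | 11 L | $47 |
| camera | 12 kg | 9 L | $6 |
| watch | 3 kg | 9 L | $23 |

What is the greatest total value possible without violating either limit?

Feasible sets respecting both limits:
- vase+watch: weight 7, volume 14, value 55
- necklace+vase: weight 8, volume 13, value 47
- painting: weight 12, volume 11, value 47
- necklace+watch: weight 7, volume 17, value 38
Best: $55.

$55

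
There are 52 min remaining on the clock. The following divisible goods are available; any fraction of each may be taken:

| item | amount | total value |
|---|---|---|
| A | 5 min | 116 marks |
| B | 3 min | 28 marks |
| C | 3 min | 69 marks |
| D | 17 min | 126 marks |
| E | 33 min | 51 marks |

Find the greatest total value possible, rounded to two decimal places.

376.09

Take in order of value per unit:
- A (116/5 per unit): all 5 → value 116, running total 116.00
- C (69/3 per unit): all 3 → value 69, running total 185.00
- B (28/3 per unit): all 3 → value 28, running total 213.00
- D (126/17 per unit): all 17 → value 126, running total 339.00
- E (51/33 per unit): 24 of 33 → value 24×51/33 = 37.0909, running total 376.09
Total 376.09.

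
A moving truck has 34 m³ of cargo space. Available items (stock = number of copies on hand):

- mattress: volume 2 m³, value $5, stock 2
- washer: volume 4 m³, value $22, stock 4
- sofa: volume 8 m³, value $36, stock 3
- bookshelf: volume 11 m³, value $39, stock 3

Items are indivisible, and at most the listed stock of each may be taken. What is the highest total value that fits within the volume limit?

Top feasible selections:
- 1×mattress + 4×washer + 2×sofa: volume 34, value 165
- 4×washer + 2×sofa: volume 32, value 160
- 1×mattress + 2×washer + 3×sofa: volume 34, value 157
Best: $165.

$165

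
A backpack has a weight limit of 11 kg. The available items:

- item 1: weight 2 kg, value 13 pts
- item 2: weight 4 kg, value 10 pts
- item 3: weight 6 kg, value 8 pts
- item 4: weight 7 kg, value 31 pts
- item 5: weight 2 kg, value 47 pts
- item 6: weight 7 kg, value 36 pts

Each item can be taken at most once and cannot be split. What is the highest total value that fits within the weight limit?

Check high-value combinations within 11 kg:
- item 1+item 5+item 6: weight 2+2+7=11, value 13+47+36=96
- item 1+item 4+item 5: weight 2+7+2=11, value 13+31+47=91
- item 5+item 6: weight 2+7=9, value 47+36=83
Best: 96 pts.

96 pts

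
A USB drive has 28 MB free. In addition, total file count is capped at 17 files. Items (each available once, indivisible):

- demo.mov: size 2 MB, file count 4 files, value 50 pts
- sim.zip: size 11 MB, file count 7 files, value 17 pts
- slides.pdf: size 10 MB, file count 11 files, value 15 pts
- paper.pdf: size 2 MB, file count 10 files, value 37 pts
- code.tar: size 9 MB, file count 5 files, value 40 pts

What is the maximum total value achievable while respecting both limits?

Feasible sets respecting both limits:
- demo.mov+sim.zip+code.tar: size 22, file count 16, value 107
- demo.mov+code.tar: size 11, file count 9, value 90
- demo.mov+paper.pdf: size 4, file count 14, value 87
- paper.pdf+code.tar: size 11, file count 15, value 77
Best: 107 pts.

107 pts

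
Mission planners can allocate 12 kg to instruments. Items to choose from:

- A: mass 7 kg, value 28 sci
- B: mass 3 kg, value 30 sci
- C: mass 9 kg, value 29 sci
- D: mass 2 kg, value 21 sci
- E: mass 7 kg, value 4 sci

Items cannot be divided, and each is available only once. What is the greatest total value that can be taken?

79 sci

Check high-value combinations within 12 kg:
- A+B+D: mass 7+3+2=12, value 28+30+21=79
- B+C: mass 3+9=12, value 30+29=59
- A+B: mass 7+3=10, value 28+30=58
- B+D+E: mass 3+2+7=12, value 30+21+4=55
Best: 79 sci.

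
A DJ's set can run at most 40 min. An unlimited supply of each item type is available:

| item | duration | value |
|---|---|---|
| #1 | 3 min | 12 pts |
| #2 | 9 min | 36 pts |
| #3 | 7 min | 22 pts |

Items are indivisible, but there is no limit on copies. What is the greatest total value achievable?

156 pts

Best value-per-unit is #1 at 12/3, and filling with it alone uses duration 13×3=39. No mix of the others beats 13×12 = 156.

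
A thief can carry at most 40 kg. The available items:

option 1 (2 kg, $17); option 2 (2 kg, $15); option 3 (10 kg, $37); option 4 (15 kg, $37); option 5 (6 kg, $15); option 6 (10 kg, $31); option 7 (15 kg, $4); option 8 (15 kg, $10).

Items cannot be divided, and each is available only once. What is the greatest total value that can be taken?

This is a 0/1 knapsack; check combinations near the capacity.
- option 1+option 2+option 3+option 4+option 6: weight 2+2+10+15+10=39, value 17+15+37+37+31=137
- option 1+option 3+option 4+option 6: weight 2+10+15+10=37, value 17+37+37+31=122
- option 1+option 2+option 3+option 4+option 5: weight 2+2+10+15+6=35, value 17+15+37+37+15=121
Best: $137.

$137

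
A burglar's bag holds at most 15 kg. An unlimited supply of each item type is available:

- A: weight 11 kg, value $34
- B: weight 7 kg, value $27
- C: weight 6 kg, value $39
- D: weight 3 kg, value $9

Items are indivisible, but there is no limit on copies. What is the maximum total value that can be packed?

Best value-per-unit is C at 39/6; filling with it alone gives 2×39 = 78.
Optimal mix: 2×C + 1×D → weight 15, value 87.

$87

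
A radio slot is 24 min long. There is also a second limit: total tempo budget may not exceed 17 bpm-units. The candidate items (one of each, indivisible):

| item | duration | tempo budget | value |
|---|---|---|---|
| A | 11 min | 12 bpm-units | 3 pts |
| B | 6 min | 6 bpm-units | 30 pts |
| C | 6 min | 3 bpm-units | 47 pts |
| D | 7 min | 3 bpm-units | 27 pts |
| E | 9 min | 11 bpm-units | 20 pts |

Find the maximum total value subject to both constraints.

Feasible sets respecting both limits:
- B+C+D: duration 19, tempo budget 12, value 104
- C+D+E: duration 22, tempo budget 17, value 94
- B+C: duration 12, tempo budget 9, value 77
- C+D: duration 13, tempo budget 6, value 74
Best: 104 pts.

104 pts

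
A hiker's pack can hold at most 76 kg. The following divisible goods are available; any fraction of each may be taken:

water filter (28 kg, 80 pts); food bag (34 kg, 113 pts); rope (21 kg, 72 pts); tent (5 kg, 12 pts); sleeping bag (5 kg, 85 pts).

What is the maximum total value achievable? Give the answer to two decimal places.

315.71

Take in order of value per unit:
- sleeping bag (85/5 per unit): all 5 → value 85, running total 85.00
- rope (72/21 per unit): all 21 → value 72, running total 157.00
- food bag (113/34 per unit): all 34 → value 113, running total 270.00
- water filter (80/28 per unit): 16 of 28 → value 16×80/28 = 45.7143, running total 315.71
Total 315.71.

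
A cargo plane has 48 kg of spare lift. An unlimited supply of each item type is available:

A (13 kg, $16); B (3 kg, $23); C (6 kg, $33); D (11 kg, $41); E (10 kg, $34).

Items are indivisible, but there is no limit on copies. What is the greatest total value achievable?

$368

Best value-per-unit is B at 23/3, and filling with it alone uses weight 16×3=48. No mix of the others beats 16×23 = 368.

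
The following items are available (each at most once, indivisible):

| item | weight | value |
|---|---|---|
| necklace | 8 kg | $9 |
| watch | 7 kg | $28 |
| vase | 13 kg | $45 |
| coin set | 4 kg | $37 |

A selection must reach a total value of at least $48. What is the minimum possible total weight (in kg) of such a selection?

Subsets with value ≥ 48, sorted by total weight:
- watch+coin set: weight 11, value 65
- vase+coin set: weight 17, value 82
- necklace+watch+coin set: weight 19, value 74
Minimum weight: 11 kg.

11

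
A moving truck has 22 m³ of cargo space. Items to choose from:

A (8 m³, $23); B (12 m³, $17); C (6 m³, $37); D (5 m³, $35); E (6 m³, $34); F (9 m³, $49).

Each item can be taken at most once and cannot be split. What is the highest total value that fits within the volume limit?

Check high-value combinations within 22 m³:
- C+D+F: volume 6+5+9=20, value 37+35+49=121
- C+E+F: volume 6+6+9=21, value 37+34+49=120
- D+E+F: volume 5+6+9=20, value 35+34+49=118
- A+D+F: volume 8+5+9=22, value 23+35+49=107
- C+D+E: volume 6+5+6=17, value 37+35+34=106
Best: $121.

$121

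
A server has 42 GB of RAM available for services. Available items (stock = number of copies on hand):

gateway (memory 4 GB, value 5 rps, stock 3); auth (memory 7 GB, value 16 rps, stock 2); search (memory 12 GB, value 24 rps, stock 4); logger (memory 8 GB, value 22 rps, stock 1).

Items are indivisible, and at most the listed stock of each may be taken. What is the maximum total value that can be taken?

88 rps

Best selections within memory 42 and stock limits:
- 2×gateway + 2×auth + 1×search + 1×logger: memory 42, value 88
- 1×auth + 2×search + 1×logger: memory 39, value 86
- 1×gateway + 2×auth + 2×search: memory 42, value 85
- 1×gateway + 2×auth + 1×search + 1×logger: memory 38, value 83
Best: 88 rps.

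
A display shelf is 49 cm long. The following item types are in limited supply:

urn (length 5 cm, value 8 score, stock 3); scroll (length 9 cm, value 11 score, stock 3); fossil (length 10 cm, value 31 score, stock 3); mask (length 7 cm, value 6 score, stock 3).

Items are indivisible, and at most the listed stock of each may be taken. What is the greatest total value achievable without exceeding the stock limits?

120 score

Best selections within length 49 and stock limits:
- 2×urn + 1×scroll + 3×fossil: length 49, value 120
- 3×urn + 3×fossil: length 45, value 117
- 2×urn + 3×fossil + 1×mask: length 47, value 115
- 2×scroll + 3×fossil: length 48, value 115
Best: 120 score.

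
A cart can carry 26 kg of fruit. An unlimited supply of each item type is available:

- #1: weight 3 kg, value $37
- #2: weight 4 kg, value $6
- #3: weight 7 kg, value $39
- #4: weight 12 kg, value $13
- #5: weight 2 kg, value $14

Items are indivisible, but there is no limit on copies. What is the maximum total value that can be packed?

$310

Best value-per-unit is #1 at 37/3; filling with it alone gives 8×37 = 296.
Optimal mix: 8×#1 + 1×#5 → weight 26, value 310.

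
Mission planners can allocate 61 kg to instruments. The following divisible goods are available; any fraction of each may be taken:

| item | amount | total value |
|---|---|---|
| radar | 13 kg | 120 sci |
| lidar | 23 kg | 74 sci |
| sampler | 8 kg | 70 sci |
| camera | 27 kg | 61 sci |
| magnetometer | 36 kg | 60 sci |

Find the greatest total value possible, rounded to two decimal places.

Take in order of value per unit:
- radar (120/13 per unit): all 13 → value 120, running total 120.00
- sampler (70/8 per unit): all 8 → value 70, running total 190.00
- lidar (74/23 per unit): all 23 → value 74, running total 264.00
- camera (61/27 per unit): 17 of 27 → value 17×61/27 = 38.4074, running total 302.41
Total 302.41.

302.41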